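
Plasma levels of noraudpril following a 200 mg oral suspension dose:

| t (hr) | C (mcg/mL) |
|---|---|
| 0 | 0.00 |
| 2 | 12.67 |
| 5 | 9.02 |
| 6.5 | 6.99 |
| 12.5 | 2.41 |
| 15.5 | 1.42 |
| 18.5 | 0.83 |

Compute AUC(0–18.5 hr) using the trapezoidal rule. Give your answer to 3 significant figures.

AUC = 94.5 mcg/mL·hr

Trapezoidal AUC_0→18.5:
  [0→2]: (0.00+12.67)/2 × 2 = 12.67
  [2→5]: (12.67+9.02)/2 × 3 = 32.535
  [5→6.5]: (9.02+6.99)/2 × 1.5 = 12.0075
  [6.5→12.5]: (6.99+2.41)/2 × 6 = 28.2
  [12.5→15.5]: (2.41+1.42)/2 × 3 = 5.745
  [15.5→18.5]: (1.42+0.83)/2 × 3 = 3.375
  Sum = 94.5325 mcg/mL·hr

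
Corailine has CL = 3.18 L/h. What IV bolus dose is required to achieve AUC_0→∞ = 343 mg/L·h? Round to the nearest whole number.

Dose_iv = CL × AUC_0→∞
     = 3.18 × 343 = 1090.74 mg

Dose = 1091 mg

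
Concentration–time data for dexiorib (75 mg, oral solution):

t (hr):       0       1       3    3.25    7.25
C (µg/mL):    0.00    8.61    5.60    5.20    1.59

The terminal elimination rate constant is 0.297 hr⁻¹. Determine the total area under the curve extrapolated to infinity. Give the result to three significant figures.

AUC = 38.8 µg/mL·hr

Trapezoidal AUC_0→7.25:
  [0→1]: (0.00+8.61)/2 × 1 = 4.305
  [1→3]: (8.61+5.60)/2 × 2 = 14.21
  [3→3.25]: (5.60+5.20)/2 × 0.25 = 1.35
  [3.25→7.25]: (5.20+1.59)/2 × 4 = 13.58
  Sum = 33.445 µg/mL·hr
Extrapolated tail: C_last / k_e = 1.59 / 0.297 = 5.354
AUC_0→∞ = 33.445 + 5.354 = 38.799 µg/mL·hr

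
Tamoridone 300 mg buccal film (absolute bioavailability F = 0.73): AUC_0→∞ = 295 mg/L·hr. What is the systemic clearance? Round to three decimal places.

CL = 0.742 L/hr

CL = F × Dose / AUC_0→∞
   = 0.73 × 300 / 295 = 0.742373 L/hr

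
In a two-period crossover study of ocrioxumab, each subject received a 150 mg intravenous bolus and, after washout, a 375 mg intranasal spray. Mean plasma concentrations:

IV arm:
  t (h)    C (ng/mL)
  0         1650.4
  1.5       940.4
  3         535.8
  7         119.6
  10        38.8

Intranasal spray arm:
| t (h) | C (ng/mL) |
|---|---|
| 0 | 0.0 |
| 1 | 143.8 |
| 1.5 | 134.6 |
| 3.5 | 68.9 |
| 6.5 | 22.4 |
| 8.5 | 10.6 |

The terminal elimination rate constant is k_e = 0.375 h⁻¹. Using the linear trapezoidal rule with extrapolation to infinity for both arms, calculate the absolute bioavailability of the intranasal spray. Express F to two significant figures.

Trapezoidal AUC_0→10 (IV):
  [0→1.5]: (1650.4+940.4)/2 × 1.5 = 1943.1
  [1.5→3]: (940.4+535.8)/2 × 1.5 = 1107.15
  [3→7]: (535.8+119.6)/2 × 4 = 1310.8
  [7→10]: (119.6+38.8)/2 × 3 = 237.6
  Sum = 4598.65 ng/mL·h
IV tail: 38.8/0.375 = 103.467; AUC_iv,0→∞ = 4598.65 + 103.467 = 4702.117 ng/mL·h
Trapezoidal AUC_0→8.5 (intranasal spray):
  [0→1]: (0.0+143.8)/2 × 1 = 71.9
  [1→1.5]: (143.8+134.6)/2 × 0.5 = 69.6
  [1.5→3.5]: (134.6+68.9)/2 × 2 = 203.5
  [3.5→6.5]: (68.9+22.4)/2 × 3 = 136.95
  [6.5→8.5]: (22.4+10.6)/2 × 2 = 33.0
  Sum = 514.95 ng/mL·h
intranasal spray tail: 10.6/0.375 = 28.267; AUC_ev,0→∞ = 514.95 + 28.267 = 543.217 ng/mL·h
F = (AUC_ev/D_ev)/(AUC_iv/D_iv) = (543.217/375)/(4702.117/150) = 1.44858/31.3474 = 0.0462

F = 0.046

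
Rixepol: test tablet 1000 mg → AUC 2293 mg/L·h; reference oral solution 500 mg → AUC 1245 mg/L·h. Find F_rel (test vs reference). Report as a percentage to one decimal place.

F_rel = 92.1%

F_rel = (AUC_test/D_test) / (AUC_ref/D_ref)
      = (2293/1000) / (1245/500)
      = 2.293 / 2.49 = 0.9209 = 92.09%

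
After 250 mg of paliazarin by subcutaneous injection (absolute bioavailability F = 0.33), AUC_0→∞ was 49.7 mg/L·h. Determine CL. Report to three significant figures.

CL = F × Dose / AUC_0→∞
   = 0.33 × 250 / 49.7 = 1.65996 L/h

CL = 1.66 L/h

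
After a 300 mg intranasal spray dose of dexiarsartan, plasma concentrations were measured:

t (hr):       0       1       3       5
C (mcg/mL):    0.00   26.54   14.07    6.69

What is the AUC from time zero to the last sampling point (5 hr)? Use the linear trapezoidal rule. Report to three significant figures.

AUC = 74.6 mcg/mL·hr

Trapezoidal AUC_0→5:
  [0→1]: (0.00+26.54)/2 × 1 = 13.27
  [1→3]: (26.54+14.07)/2 × 2 = 40.61
  [3→5]: (14.07+6.69)/2 × 2 = 20.76
  Sum = 74.64 mcg/mL·hr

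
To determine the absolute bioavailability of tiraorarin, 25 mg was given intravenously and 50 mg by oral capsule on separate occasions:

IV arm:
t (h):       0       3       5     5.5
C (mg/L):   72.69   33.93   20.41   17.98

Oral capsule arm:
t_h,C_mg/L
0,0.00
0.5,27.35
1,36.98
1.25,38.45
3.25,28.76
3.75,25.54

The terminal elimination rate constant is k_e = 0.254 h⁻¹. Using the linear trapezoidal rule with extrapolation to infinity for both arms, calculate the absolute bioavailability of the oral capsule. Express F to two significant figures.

Trapezoidal AUC_0→5.5 (IV):
  [0→3]: (72.69+33.93)/2 × 3 = 159.93
  [3→5]: (33.93+20.41)/2 × 2 = 54.34
  [5→5.5]: (20.41+17.98)/2 × 0.5 = 9.5975
  Sum = 223.8675 mg/L·h
IV tail: 17.98/0.254 = 70.787; AUC_iv,0→∞ = 223.8675 + 70.787 = 294.6545 mg/L·h
Trapezoidal AUC_0→3.75 (oral capsule):
  [0→0.5]: (0.00+27.35)/2 × 0.5 = 6.8375
  [0.5→1]: (27.35+36.98)/2 × 0.5 = 16.0825
  [1→1.25]: (36.98+38.45)/2 × 0.25 = 9.42875
  [1.25→3.25]: (38.45+28.76)/2 × 2 = 67.21
  [3.25→3.75]: (28.76+25.54)/2 × 0.5 = 13.575
  Sum = 113.13375 mg/L·h
oral capsule tail: 25.54/0.254 = 100.551; AUC_ev,0→∞ = 113.13375 + 100.551 = 213.68475 mg/L·h
F = (AUC_ev/D_ev)/(AUC_iv/D_iv) = (213.68475/50)/(294.6545/25) = 4.273695/11.78618 = 0.3626

F = 0.36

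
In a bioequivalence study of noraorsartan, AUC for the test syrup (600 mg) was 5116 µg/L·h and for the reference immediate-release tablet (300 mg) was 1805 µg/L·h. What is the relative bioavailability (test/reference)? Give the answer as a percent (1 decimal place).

F_rel = (AUC_test/D_test) / (AUC_ref/D_ref)
      = (5116/600) / (1805/300)
      = 8.52667 / 6.01667 = 1.4172 = 141.72%

F_rel = 141.7%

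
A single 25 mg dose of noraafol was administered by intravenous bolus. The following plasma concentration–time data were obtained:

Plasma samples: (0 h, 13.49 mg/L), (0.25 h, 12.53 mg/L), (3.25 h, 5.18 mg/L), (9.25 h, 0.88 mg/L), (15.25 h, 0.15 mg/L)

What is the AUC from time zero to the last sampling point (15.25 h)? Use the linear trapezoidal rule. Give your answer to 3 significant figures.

Trapezoidal AUC_0→15.25:
  [0→0.25]: (13.49+12.53)/2 × 0.25 = 3.2525
  [0.25→3.25]: (12.53+5.18)/2 × 3 = 26.565
  [3.25→9.25]: (5.18+0.88)/2 × 6 = 18.18
  [9.25→15.25]: (0.88+0.15)/2 × 6 = 3.09
  Sum = 51.0875 mg/L·h

AUC = 51.1 mg/L·h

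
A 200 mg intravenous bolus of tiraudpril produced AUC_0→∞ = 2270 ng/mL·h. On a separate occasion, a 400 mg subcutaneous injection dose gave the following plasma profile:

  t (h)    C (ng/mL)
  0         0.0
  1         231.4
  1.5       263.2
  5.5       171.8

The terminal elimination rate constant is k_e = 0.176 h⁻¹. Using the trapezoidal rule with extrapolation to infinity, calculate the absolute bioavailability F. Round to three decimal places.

Trapezoidal AUC_0→5.5 (subcutaneous injection):
  [0→1]: (0.0+231.4)/2 × 1 = 115.7
  [1→1.5]: (231.4+263.2)/2 × 0.5 = 123.65
  [1.5→5.5]: (263.2+171.8)/2 × 4 = 870.0
  Sum = 1109.35 ng/mL·h
Tail: C_last/k_e = 171.8/0.176 = 976.136
AUC_0→∞ (subcutaneous injection) = 1109.35 + 976.136 = 2085.486 ng/mL·h
F = (AUC_ev/D_ev)/(AUC_iv/D_iv) = (2085.486/400)/(2270/200) = 5.213715/11.35 = 0.4594

F = 0.459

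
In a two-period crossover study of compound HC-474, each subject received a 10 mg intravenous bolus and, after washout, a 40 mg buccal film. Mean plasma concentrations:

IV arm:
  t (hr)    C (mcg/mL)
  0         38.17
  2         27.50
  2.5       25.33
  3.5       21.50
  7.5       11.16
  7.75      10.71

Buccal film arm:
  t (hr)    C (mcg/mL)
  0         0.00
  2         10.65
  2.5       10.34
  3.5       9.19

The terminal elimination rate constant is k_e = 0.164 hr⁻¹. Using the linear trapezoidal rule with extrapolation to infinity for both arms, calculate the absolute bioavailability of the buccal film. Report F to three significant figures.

Trapezoidal AUC_0→7.75 (IV):
  [0→2]: (38.17+27.50)/2 × 2 = 65.67
  [2→2.5]: (27.50+25.33)/2 × 0.5 = 13.2075
  [2.5→3.5]: (25.33+21.50)/2 × 1 = 23.415
  [3.5→7.5]: (21.50+11.16)/2 × 4 = 65.32
  [7.5→7.75]: (11.16+10.71)/2 × 0.25 = 2.73375
  Sum = 170.34625 mcg/mL·hr
IV tail: 10.71/0.164 = 65.305; AUC_iv,0→∞ = 170.34625 + 65.305 = 235.65125 mcg/mL·hr
Trapezoidal AUC_0→3.5 (buccal film):
  [0→2]: (0.00+10.65)/2 × 2 = 10.65
  [2→2.5]: (10.65+10.34)/2 × 0.5 = 5.2475
  [2.5→3.5]: (10.34+9.19)/2 × 1 = 9.765
  Sum = 25.6625 mcg/mL·hr
buccal film tail: 9.19/0.164 = 56.037; AUC_ev,0→∞ = 25.6625 + 56.037 = 81.6995 mcg/mL·hr
F = (AUC_ev/D_ev)/(AUC_iv/D_iv) = (81.6995/40)/(235.65125/10) = 2.0424875/23.565125 = 0.0867

F = 0.0867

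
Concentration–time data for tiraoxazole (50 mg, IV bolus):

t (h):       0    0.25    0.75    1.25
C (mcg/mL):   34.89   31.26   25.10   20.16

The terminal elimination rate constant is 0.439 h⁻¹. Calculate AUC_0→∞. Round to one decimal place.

Trapezoidal AUC_0→1.25:
  [0→0.25]: (34.89+31.26)/2 × 0.25 = 8.26875
  [0.25→0.75]: (31.26+25.10)/2 × 0.5 = 14.09
  [0.75→1.25]: (25.10+20.16)/2 × 0.5 = 11.315
  Sum = 33.67375 mcg/mL·h
Extrapolated tail: C_last / k_e = 20.16 / 0.439 = 45.923
AUC_0→∞ = 33.67375 + 45.923 = 79.59675 mcg/mL·h

AUC = 79.6 mcg/mL·h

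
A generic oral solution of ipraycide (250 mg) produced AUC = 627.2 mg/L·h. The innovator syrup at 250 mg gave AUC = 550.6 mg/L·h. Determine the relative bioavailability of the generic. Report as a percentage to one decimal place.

F_rel = 113.9%

F_rel = (AUC_test/D_test) / (AUC_ref/D_ref)
      = (627.2/250) / (550.6/250)
      = 2.5088 / 2.2024 = 1.1391 = 113.91%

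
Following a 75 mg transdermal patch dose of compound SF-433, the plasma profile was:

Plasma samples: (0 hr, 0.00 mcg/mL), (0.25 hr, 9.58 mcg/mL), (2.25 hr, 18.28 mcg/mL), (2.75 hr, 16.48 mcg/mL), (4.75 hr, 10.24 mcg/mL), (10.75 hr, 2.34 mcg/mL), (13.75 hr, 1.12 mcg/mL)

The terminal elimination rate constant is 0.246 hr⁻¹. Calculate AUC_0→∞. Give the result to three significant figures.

Trapezoidal AUC_0→13.75:
  [0→0.25]: (0.00+9.58)/2 × 0.25 = 1.1975
  [0.25→2.25]: (9.58+18.28)/2 × 2 = 27.86
  [2.25→2.75]: (18.28+16.48)/2 × 0.5 = 8.69
  [2.75→4.75]: (16.48+10.24)/2 × 2 = 26.72
  [4.75→10.75]: (10.24+2.34)/2 × 6 = 37.74
  [10.75→13.75]: (2.34+1.12)/2 × 3 = 5.19
  Sum = 107.3975 mcg/mL·hr
Extrapolated tail: C_last / k_e = 1.12 / 0.246 = 4.553
AUC_0→∞ = 107.3975 + 4.553 = 111.9505 mcg/mL·hr

AUC = 112 mcg/mL·hr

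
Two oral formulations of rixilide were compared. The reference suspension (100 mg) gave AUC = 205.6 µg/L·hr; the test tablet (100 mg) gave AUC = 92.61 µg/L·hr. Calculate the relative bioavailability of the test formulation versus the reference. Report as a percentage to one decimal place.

F_rel = 45.0%

F_rel = (AUC_test/D_test) / (AUC_ref/D_ref)
      = (92.61/100) / (205.6/100)
      = 0.9261 / 2.056 = 0.4504 = 45.04%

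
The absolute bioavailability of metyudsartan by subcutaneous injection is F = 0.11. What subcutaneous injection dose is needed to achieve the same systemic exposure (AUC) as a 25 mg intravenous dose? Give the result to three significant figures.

D_subcutaneous = 227 mg

For equal systemic exposure: F × D_ev = D_iv
D_ev = D_iv / F = 25 / 0.11 = 227.273 mg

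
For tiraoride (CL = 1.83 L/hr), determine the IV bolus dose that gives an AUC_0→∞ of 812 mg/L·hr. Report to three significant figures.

Dose = 1490 mg

Dose_iv = CL × AUC_0→∞
     = 1.83 × 812 = 1485.96 mg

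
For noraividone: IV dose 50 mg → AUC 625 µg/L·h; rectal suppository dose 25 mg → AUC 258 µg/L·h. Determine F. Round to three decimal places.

F = 0.826

F = (AUC_ev / D_ev) / (AUC_iv / D_iv)
  = (258/25) / (625/50)
  = 10.32 / 12.5 = 0.8256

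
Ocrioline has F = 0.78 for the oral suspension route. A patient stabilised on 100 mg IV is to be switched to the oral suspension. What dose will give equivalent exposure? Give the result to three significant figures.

D_oral = 128 mg

For equal systemic exposure: F × D_ev = D_iv
D_ev = D_iv / F = 100 / 0.78 = 128.205 mg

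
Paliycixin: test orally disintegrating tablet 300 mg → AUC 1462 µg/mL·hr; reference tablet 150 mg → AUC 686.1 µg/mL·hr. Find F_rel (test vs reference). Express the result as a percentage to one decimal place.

F_rel = 106.5%

F_rel = (AUC_test/D_test) / (AUC_ref/D_ref)
      = (1462/300) / (686.1/150)
      = 4.87333 / 4.574 = 1.0654 = 106.54%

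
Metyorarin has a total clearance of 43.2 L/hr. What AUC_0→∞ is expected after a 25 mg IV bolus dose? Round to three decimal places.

AUC = 0.579 mg/L·hr

AUC_0→∞ = Dose_iv / CL
        = 25 / 43.2 = 0.578704 mg/L·hr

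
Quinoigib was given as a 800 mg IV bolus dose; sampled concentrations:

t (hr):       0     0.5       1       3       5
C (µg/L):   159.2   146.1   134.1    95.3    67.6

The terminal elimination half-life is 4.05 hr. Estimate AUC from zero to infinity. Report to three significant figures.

AUC = 934 µg/L·hr

Trapezoidal AUC_0→5:
  [0→0.5]: (159.2+146.1)/2 × 0.5 = 76.325
  [0.5→1]: (146.1+134.1)/2 × 0.5 = 70.05
  [1→3]: (134.1+95.3)/2 × 2 = 229.4
  [3→5]: (95.3+67.6)/2 × 2 = 162.9
  Sum = 538.675 µg/L·hr
k_e = ln2 / t½ = 0.693147 / 4.05 = 0.1711 hr^-1
Extrapolated tail: C_last / k_e = 67.6 / 0.1711 = 395.091
AUC_0→∞ = 538.675 + 395.091 = 933.766 µg/L·hr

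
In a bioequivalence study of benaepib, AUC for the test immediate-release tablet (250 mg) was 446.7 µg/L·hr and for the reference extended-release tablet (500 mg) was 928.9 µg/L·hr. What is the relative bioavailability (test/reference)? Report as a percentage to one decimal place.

F_rel = 96.2%

F_rel = (AUC_test/D_test) / (AUC_ref/D_ref)
      = (446.7/250) / (928.9/500)
      = 1.7868 / 1.8578 = 0.9618 = 96.18%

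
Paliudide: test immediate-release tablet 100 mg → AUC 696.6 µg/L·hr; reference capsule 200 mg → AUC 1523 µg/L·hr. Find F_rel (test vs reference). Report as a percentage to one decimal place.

F_rel = 91.5%

F_rel = (AUC_test/D_test) / (AUC_ref/D_ref)
      = (696.6/100) / (1523/200)
      = 6.966 / 7.615 = 0.9148 = 91.48%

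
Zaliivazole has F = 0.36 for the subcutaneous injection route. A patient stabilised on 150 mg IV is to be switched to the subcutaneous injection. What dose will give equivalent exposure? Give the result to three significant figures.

For equal systemic exposure: F × D_ev = D_iv
D_ev = D_iv / F = 150 / 0.36 = 416.667 mg

D_subcutaneous = 417 mg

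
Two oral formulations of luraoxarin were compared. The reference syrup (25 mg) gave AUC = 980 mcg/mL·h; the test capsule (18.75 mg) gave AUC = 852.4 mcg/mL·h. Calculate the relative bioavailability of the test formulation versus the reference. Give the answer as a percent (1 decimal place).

F_rel = (AUC_test/D_test) / (AUC_ref/D_ref)
      = (852.4/18.75) / (980/25)
      = 45.4613 / 39.2 = 1.1597 = 115.97%

F_rel = 116.0%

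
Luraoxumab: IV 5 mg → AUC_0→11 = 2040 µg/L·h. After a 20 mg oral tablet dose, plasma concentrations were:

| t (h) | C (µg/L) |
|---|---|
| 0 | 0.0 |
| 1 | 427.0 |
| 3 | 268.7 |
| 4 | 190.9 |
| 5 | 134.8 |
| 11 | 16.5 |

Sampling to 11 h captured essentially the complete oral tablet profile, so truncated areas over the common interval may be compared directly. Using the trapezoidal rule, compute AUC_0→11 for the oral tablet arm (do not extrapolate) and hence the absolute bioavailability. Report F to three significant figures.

F = 0.215

Trapezoidal AUC_0→11 (oral tablet):
  [0→1]: (0.0+427.0)/2 × 1 = 213.5
  [1→3]: (427.0+268.7)/2 × 2 = 695.7
  [3→4]: (268.7+190.9)/2 × 1 = 229.8
  [4→5]: (190.9+134.8)/2 × 1 = 162.85
  [5→11]: (134.8+16.5)/2 × 6 = 453.9
  Sum = 1755.75 µg/L·h
F = (AUC_ev/D_ev)/(AUC_iv/D_iv) = (1755.75/20)/(2040/5) = 87.7875/408 = 0.2152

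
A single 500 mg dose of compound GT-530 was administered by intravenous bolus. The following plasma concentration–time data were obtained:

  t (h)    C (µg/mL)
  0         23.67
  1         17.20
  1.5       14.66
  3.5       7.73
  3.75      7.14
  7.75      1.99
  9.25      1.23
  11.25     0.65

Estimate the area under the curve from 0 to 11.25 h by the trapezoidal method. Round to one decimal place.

Trapezoidal AUC_0→11.25:
  [0→1]: (23.67+17.20)/2 × 1 = 20.435
  [1→1.5]: (17.20+14.66)/2 × 0.5 = 7.965
  [1.5→3.5]: (14.66+7.73)/2 × 2 = 22.39
  [3.5→3.75]: (7.73+7.14)/2 × 0.25 = 1.85875
  [3.75→7.75]: (7.14+1.99)/2 × 4 = 18.26
  [7.75→9.25]: (1.99+1.23)/2 × 1.5 = 2.415
  [9.25→11.25]: (1.23+0.65)/2 × 2 = 1.88
  Sum = 75.20375 µg/mL·h

AUC = 75.2 µg/mL·h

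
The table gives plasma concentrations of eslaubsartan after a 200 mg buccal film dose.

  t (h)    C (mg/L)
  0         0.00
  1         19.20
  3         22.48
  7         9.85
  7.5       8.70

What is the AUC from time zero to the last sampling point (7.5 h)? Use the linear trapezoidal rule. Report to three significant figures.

AUC = 121 mg/L·h

Trapezoidal AUC_0→7.5:
  [0→1]: (0.00+19.20)/2 × 1 = 9.6
  [1→3]: (19.20+22.48)/2 × 2 = 41.68
  [3→7]: (22.48+9.85)/2 × 4 = 64.66
  [7→7.5]: (9.85+8.70)/2 × 0.5 = 4.6375
  Sum = 120.5775 mg/L·h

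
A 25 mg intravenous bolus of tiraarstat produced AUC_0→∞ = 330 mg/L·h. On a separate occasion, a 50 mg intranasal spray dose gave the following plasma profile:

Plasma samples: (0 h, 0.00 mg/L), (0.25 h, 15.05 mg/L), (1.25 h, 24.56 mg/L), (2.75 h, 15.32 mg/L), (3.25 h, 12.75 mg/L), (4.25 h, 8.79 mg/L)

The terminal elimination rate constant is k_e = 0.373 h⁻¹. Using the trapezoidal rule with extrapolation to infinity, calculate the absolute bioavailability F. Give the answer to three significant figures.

F = 0.141

Trapezoidal AUC_0→4.25 (intranasal spray):
  [0→0.25]: (0.00+15.05)/2 × 0.25 = 1.88125
  [0.25→1.25]: (15.05+24.56)/2 × 1 = 19.805
  [1.25→2.75]: (24.56+15.32)/2 × 1.5 = 29.91
  [2.75→3.25]: (15.32+12.75)/2 × 0.5 = 7.0175
  [3.25→4.25]: (12.75+8.79)/2 × 1 = 10.77
  Sum = 69.38375 mg/L·h
Tail: C_last/k_e = 8.79/0.373 = 23.566
AUC_0→∞ (intranasal spray) = 69.38375 + 23.566 = 92.94975 mg/L·h
F = (AUC_ev/D_ev)/(AUC_iv/D_iv) = (92.94975/50)/(330/25) = 1.858995/13.2 = 0.1408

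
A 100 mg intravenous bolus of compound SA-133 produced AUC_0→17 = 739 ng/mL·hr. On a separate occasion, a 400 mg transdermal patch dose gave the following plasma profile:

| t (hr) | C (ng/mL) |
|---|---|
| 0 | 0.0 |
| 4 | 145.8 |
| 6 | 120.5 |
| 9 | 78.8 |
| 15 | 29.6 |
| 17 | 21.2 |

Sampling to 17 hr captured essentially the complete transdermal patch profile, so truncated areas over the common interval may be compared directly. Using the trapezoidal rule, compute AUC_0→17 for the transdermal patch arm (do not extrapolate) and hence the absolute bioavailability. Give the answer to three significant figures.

Trapezoidal AUC_0→17 (transdermal patch):
  [0→4]: (0.0+145.8)/2 × 4 = 291.6
  [4→6]: (145.8+120.5)/2 × 2 = 266.3
  [6→9]: (120.5+78.8)/2 × 3 = 298.95
  [9→15]: (78.8+29.6)/2 × 6 = 325.2
  [15→17]: (29.6+21.2)/2 × 2 = 50.8
  Sum = 1232.85 ng/mL·hr
F = (AUC_ev/D_ev)/(AUC_iv/D_iv) = (1232.85/400)/(739/100) = 3.082125/7.39 = 0.4171

F = 0.417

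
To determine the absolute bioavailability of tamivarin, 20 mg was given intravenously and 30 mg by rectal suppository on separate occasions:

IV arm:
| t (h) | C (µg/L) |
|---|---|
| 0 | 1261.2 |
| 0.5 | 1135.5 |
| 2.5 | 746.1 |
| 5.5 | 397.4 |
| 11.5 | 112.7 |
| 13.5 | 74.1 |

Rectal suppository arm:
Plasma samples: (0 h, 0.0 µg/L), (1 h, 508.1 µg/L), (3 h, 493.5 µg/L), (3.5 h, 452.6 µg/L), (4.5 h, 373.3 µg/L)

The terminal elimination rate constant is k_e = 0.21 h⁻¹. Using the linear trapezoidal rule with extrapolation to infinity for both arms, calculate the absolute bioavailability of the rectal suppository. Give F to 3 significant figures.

F = 0.392

Trapezoidal AUC_0→13.5 (IV):
  [0→0.5]: (1261.2+1135.5)/2 × 0.5 = 599.175
  [0.5→2.5]: (1135.5+746.1)/2 × 2 = 1881.6
  [2.5→5.5]: (746.1+397.4)/2 × 3 = 1715.25
  [5.5→11.5]: (397.4+112.7)/2 × 6 = 1530.3
  [11.5→13.5]: (112.7+74.1)/2 × 2 = 186.8
  Sum = 5913.125 µg/L·h
IV tail: 74.1/0.21 = 352.857; AUC_iv,0→∞ = 5913.125 + 352.857 = 6265.982 µg/L·h
Trapezoidal AUC_0→4.5 (rectal suppository):
  [0→1]: (0.0+508.1)/2 × 1 = 254.05
  [1→3]: (508.1+493.5)/2 × 2 = 1001.6
  [3→3.5]: (493.5+452.6)/2 × 0.5 = 236.525
  [3.5→4.5]: (452.6+373.3)/2 × 1 = 412.95
  Sum = 1905.125 µg/L·h
rectal suppository tail: 373.3/0.21 = 1777.619; AUC_ev,0→∞ = 1905.125 + 1777.619 = 3682.744 µg/L·h
F = (AUC_ev/D_ev)/(AUC_iv/D_iv) = (3682.744/30)/(6265.982/20) = 122.758/313.2991 = 0.3918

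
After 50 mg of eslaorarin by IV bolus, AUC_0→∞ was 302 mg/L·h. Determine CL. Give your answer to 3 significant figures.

CL = 0.166 L/h

CL = Dose_iv / AUC_0→∞
   = 50 / 302 = 0.165563 L/h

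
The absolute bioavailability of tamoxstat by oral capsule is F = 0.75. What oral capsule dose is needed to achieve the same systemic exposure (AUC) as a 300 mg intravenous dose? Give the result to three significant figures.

For equal systemic exposure: F × D_ev = D_iv
D_ev = D_iv / F = 300 / 0.75 = 400 mg

D_oral = 400 mg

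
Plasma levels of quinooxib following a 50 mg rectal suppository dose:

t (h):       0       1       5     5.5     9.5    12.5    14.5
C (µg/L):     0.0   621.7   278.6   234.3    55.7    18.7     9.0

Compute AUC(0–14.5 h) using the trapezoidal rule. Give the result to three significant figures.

AUC = 2960 µg/L·h

Trapezoidal AUC_0→14.5:
  [0→1]: (0.0+621.7)/2 × 1 = 310.85
  [1→5]: (621.7+278.6)/2 × 4 = 1800.6
  [5→5.5]: (278.6+234.3)/2 × 0.5 = 128.225
  [5.5→9.5]: (234.3+55.7)/2 × 4 = 580.0
  [9.5→12.5]: (55.7+18.7)/2 × 3 = 111.6
  [12.5→14.5]: (18.7+9.0)/2 × 2 = 27.7
  Sum = 2958.975 µg/L·h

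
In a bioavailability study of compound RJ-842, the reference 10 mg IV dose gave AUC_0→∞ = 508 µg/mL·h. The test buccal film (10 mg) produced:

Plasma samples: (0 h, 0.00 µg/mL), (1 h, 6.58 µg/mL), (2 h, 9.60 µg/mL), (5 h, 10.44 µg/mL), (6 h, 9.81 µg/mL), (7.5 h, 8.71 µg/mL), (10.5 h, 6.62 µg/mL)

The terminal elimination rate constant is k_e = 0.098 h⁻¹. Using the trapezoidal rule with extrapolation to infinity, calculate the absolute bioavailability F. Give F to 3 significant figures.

F = 0.307

Trapezoidal AUC_0→10.5 (buccal film):
  [0→1]: (0.00+6.58)/2 × 1 = 3.29
  [1→2]: (6.58+9.60)/2 × 1 = 8.09
  [2→5]: (9.60+10.44)/2 × 3 = 30.06
  [5→6]: (10.44+9.81)/2 × 1 = 10.125
  [6→7.5]: (9.81+8.71)/2 × 1.5 = 13.89
  [7.5→10.5]: (8.71+6.62)/2 × 3 = 22.995
  Sum = 88.45 µg/mL·h
Tail: C_last/k_e = 6.62/0.098 = 67.551
AUC_0→∞ (buccal film) = 88.45 + 67.551 = 156.001 µg/mL·h
F = (AUC_ev/D_ev)/(AUC_iv/D_iv) = (156.001/10)/(508/10) = 15.6001/50.8 = 0.3071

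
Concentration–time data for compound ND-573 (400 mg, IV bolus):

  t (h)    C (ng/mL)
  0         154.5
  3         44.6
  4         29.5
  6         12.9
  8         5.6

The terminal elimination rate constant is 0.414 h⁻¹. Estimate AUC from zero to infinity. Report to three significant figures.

AUC = 410 ng/mL·h

Trapezoidal AUC_0→8:
  [0→3]: (154.5+44.6)/2 × 3 = 298.65
  [3→4]: (44.6+29.5)/2 × 1 = 37.05
  [4→6]: (29.5+12.9)/2 × 2 = 42.4
  [6→8]: (12.9+5.6)/2 × 2 = 18.5
  Sum = 396.6 ng/mL·h
Extrapolated tail: C_last / k_e = 5.6 / 0.414 = 13.527
AUC_0→∞ = 396.6 + 13.527 = 410.127 ng/mL·h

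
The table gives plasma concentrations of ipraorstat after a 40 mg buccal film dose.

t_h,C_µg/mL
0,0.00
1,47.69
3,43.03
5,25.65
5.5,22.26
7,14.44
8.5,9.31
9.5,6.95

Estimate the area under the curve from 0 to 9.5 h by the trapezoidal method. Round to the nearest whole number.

AUC = 249 µg/mL·h

Trapezoidal AUC_0→9.5:
  [0→1]: (0.00+47.69)/2 × 1 = 23.845
  [1→3]: (47.69+43.03)/2 × 2 = 90.72
  [3→5]: (43.03+25.65)/2 × 2 = 68.68
  [5→5.5]: (25.65+22.26)/2 × 0.5 = 11.9775
  [5.5→7]: (22.26+14.44)/2 × 1.5 = 27.525
  [7→8.5]: (14.44+9.31)/2 × 1.5 = 17.8125
  [8.5→9.5]: (9.31+6.95)/2 × 1 = 8.13
  Sum = 248.69 µg/mL·h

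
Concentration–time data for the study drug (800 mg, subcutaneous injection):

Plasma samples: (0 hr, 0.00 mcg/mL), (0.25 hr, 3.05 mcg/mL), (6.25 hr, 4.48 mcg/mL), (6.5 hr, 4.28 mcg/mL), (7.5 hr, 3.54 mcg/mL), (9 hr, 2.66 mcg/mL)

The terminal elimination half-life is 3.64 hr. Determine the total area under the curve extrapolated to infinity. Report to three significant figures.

Trapezoidal AUC_0→9:
  [0→0.25]: (0.00+3.05)/2 × 0.25 = 0.38125
  [0.25→6.25]: (3.05+4.48)/2 × 6 = 22.59
  [6.25→6.5]: (4.48+4.28)/2 × 0.25 = 1.095
  [6.5→7.5]: (4.28+3.54)/2 × 1 = 3.91
  [7.5→9]: (3.54+2.66)/2 × 1.5 = 4.65
  Sum = 32.62625 mcg/mL·hr
k_e = ln2 / t½ = 0.693147 / 3.64 = 0.1904 hr^-1
Extrapolated tail: C_last / k_e = 2.66 / 0.1904 = 13.971
AUC_0→∞ = 32.62625 + 13.971 = 46.59725 mcg/mL·hr

AUC = 46.6 mcg/mL·hr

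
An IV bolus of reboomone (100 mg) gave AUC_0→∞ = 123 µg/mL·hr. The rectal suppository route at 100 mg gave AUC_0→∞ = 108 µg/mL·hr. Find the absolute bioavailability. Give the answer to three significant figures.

F = 0.878

F = (AUC_ev / D_ev) / (AUC_iv / D_iv)
  = (108/100) / (123/100)
  = 1.08 / 1.23 = 0.8780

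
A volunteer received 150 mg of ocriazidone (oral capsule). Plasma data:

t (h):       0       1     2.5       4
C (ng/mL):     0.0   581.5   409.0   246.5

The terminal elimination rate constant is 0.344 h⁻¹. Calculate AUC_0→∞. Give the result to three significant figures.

AUC = 2240 ng/mL·h

Trapezoidal AUC_0→4:
  [0→1]: (0.0+581.5)/2 × 1 = 290.75
  [1→2.5]: (581.5+409.0)/2 × 1.5 = 742.875
  [2.5→4]: (409.0+246.5)/2 × 1.5 = 491.625
  Sum = 1525.25 ng/mL·h
Extrapolated tail: C_last / k_e = 246.5 / 0.344 = 716.570
AUC_0→∞ = 1525.25 + 716.570 = 2241.82 ng/mL·h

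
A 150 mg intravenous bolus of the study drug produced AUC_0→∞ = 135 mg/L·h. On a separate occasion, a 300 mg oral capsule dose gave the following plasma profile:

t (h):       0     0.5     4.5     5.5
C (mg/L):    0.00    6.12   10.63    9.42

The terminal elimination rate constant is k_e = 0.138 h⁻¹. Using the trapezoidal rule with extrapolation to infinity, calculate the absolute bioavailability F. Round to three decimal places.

Trapezoidal AUC_0→5.5 (oral capsule):
  [0→0.5]: (0.00+6.12)/2 × 0.5 = 1.53
  [0.5→4.5]: (6.12+10.63)/2 × 4 = 33.5
  [4.5→5.5]: (10.63+9.42)/2 × 1 = 10.025
  Sum = 45.055 mg/L·h
Tail: C_last/k_e = 9.42/0.138 = 68.261
AUC_0→∞ (oral capsule) = 45.055 + 68.261 = 113.316 mg/L·h
F = (AUC_ev/D_ev)/(AUC_iv/D_iv) = (113.316/300)/(135/150) = 0.37772/0.9 = 0.4197

F = 0.420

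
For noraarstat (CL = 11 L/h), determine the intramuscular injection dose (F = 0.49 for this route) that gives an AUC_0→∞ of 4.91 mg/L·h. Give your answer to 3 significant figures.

Dose = 110 mg

Dose = CL × AUC_0→∞ / F
     = 11 × 4.91 / 0.49 = 110.224 mg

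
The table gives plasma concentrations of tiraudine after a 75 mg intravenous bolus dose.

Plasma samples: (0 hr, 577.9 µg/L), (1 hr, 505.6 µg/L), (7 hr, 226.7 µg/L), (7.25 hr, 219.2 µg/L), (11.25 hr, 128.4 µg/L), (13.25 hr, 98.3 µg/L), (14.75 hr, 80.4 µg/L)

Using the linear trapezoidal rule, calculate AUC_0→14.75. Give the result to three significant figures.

Trapezoidal AUC_0→14.75:
  [0→1]: (577.9+505.6)/2 × 1 = 541.75
  [1→7]: (505.6+226.7)/2 × 6 = 2196.9
  [7→7.25]: (226.7+219.2)/2 × 0.25 = 55.7375
  [7.25→11.25]: (219.2+128.4)/2 × 4 = 695.2
  [11.25→13.25]: (128.4+98.3)/2 × 2 = 226.7
  [13.25→14.75]: (98.3+80.4)/2 × 1.5 = 134.025
  Sum = 3850.3125 µg/L·hr

AUC = 3850 µg/L·hr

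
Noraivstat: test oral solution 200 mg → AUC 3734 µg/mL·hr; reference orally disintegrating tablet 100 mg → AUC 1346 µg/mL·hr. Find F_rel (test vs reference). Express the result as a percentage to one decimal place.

F_rel = (AUC_test/D_test) / (AUC_ref/D_ref)
      = (3734/200) / (1346/100)
      = 18.67 / 13.46 = 1.3871 = 138.71%

F_rel = 138.7%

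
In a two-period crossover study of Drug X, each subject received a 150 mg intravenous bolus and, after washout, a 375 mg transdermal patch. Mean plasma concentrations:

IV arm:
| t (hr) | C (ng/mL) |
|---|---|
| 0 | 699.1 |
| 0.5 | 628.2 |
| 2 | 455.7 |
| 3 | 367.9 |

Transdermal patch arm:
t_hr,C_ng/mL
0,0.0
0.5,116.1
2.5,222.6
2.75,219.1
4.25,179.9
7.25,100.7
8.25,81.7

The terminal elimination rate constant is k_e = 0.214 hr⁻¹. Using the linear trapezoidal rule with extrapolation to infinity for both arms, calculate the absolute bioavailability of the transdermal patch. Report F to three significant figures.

Trapezoidal AUC_0→3 (IV):
  [0→0.5]: (699.1+628.2)/2 × 0.5 = 331.825
  [0.5→2]: (628.2+455.7)/2 × 1.5 = 812.925
  [2→3]: (455.7+367.9)/2 × 1 = 411.8
  Sum = 1556.55 ng/mL·hr
IV tail: 367.9/0.214 = 1719.159; AUC_iv,0→∞ = 1556.55 + 1719.159 = 3275.709 ng/mL·hr
Trapezoidal AUC_0→8.25 (transdermal patch):
  [0→0.5]: (0.0+116.1)/2 × 0.5 = 29.025
  [0.5→2.5]: (116.1+222.6)/2 × 2 = 338.7
  [2.5→2.75]: (222.6+219.1)/2 × 0.25 = 55.2125
  [2.75→4.25]: (219.1+179.9)/2 × 1.5 = 299.25
  [4.25→7.25]: (179.9+100.7)/2 × 3 = 420.9
  [7.25→8.25]: (100.7+81.7)/2 × 1 = 91.2
  Sum = 1234.2875 ng/mL·hr
transdermal patch tail: 81.7/0.214 = 381.776; AUC_ev,0→∞ = 1234.2875 + 381.776 = 1616.0635 ng/mL·hr
F = (AUC_ev/D_ev)/(AUC_iv/D_iv) = (1616.0635/375)/(3275.709/150) = 4.3095/21.83806 = 0.1973

F = 0.197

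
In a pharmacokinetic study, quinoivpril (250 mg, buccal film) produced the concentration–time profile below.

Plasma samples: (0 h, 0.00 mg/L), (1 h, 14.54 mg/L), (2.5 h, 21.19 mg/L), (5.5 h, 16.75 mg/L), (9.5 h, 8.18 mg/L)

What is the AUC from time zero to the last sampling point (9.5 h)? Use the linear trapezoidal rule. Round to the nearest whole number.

AUC = 141 mg/L·h

Trapezoidal AUC_0→9.5:
  [0→1]: (0.00+14.54)/2 × 1 = 7.27
  [1→2.5]: (14.54+21.19)/2 × 1.5 = 26.7975
  [2.5→5.5]: (21.19+16.75)/2 × 3 = 56.91
  [5.5→9.5]: (16.75+8.18)/2 × 4 = 49.86
  Sum = 140.8375 mg/L·h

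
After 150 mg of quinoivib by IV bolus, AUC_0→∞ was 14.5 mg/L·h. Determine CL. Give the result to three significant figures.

CL = 10.3 L/h

CL = Dose_iv / AUC_0→∞
   = 150 / 14.5 = 10.3448 L/h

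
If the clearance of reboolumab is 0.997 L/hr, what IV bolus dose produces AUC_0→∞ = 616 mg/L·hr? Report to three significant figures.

Dose = 614 mg

Dose_iv = CL × AUC_0→∞
     = 0.997 × 616 = 614.152 mg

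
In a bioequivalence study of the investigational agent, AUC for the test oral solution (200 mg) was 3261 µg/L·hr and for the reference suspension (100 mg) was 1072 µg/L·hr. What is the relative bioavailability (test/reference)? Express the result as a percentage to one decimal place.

F_rel = 152.1%

F_rel = (AUC_test/D_test) / (AUC_ref/D_ref)
      = (3261/200) / (1072/100)
      = 16.305 / 10.72 = 1.5210 = 152.10%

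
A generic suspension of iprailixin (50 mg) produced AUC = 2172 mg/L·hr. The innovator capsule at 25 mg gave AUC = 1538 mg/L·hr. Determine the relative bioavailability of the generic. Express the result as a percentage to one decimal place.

F_rel = 70.6%

F_rel = (AUC_test/D_test) / (AUC_ref/D_ref)
      = (2172/50) / (1538/25)
      = 43.44 / 61.52 = 0.7061 = 70.61%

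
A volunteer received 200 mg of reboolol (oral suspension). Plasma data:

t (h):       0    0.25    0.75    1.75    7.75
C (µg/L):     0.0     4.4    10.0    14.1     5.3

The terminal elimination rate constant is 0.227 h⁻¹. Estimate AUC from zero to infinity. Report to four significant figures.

AUC = 97.75 µg/L·h

Trapezoidal AUC_0→7.75:
  [0→0.25]: (0.0+4.4)/2 × 0.25 = 0.55
  [0.25→0.75]: (4.4+10.0)/2 × 0.5 = 3.6
  [0.75→1.75]: (10.0+14.1)/2 × 1 = 12.05
  [1.75→7.75]: (14.1+5.3)/2 × 6 = 58.2
  Sum = 74.4 µg/L·h
Extrapolated tail: C_last / k_e = 5.3 / 0.227 = 23.348
AUC_0→∞ = 74.4 + 23.348 = 97.748 µg/L·h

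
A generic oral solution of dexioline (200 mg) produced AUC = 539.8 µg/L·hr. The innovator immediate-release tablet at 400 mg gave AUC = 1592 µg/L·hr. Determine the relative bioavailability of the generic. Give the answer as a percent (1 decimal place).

F_rel = 67.8%

F_rel = (AUC_test/D_test) / (AUC_ref/D_ref)
      = (539.8/200) / (1592/400)
      = 2.699 / 3.98 = 0.6781 = 67.81%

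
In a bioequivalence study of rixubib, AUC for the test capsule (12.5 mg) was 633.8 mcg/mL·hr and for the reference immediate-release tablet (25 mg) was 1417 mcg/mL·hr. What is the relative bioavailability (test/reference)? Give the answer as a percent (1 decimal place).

F_rel = 89.5%

F_rel = (AUC_test/D_test) / (AUC_ref/D_ref)
      = (633.8/12.5) / (1417/25)
      = 50.704 / 56.68 = 0.8946 = 89.46%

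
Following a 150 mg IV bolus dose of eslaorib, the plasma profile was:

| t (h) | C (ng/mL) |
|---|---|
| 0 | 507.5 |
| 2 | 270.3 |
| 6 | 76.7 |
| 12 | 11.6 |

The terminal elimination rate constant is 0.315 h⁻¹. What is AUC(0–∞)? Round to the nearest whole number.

Trapezoidal AUC_0→12:
  [0→2]: (507.5+270.3)/2 × 2 = 777.8
  [2→6]: (270.3+76.7)/2 × 4 = 694.0
  [6→12]: (76.7+11.6)/2 × 6 = 264.9
  Sum = 1736.7 ng/mL·h
Extrapolated tail: C_last / k_e = 11.6 / 0.315 = 36.825
AUC_0→∞ = 1736.7 + 36.825 = 1773.525 ng/mL·h

AUC = 1774 ng/mL·h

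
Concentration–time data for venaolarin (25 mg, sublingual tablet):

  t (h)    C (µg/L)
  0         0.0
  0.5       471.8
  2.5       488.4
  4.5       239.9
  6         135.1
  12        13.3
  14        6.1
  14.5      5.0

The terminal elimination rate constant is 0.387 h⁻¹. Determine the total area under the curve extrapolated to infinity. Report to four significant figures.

AUC = 2568 µg/L·h

Trapezoidal AUC_0→14.5:
  [0→0.5]: (0.0+471.8)/2 × 0.5 = 117.95
  [0.5→2.5]: (471.8+488.4)/2 × 2 = 960.2
  [2.5→4.5]: (488.4+239.9)/2 × 2 = 728.3
  [4.5→6]: (239.9+135.1)/2 × 1.5 = 281.25
  [6→12]: (135.1+13.3)/2 × 6 = 445.2
  [12→14]: (13.3+6.1)/2 × 2 = 19.4
  [14→14.5]: (6.1+5.0)/2 × 0.5 = 2.775
  Sum = 2555.075 µg/L·h
Extrapolated tail: C_last / k_e = 5.0 / 0.387 = 12.920
AUC_0→∞ = 2555.075 + 12.920 = 2567.995 µg/L·h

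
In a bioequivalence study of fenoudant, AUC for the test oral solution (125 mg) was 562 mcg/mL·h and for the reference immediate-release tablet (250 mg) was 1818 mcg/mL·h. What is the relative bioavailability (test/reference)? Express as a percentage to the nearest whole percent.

F_rel = (AUC_test/D_test) / (AUC_ref/D_ref)
      = (562/125) / (1818/250)
      = 4.496 / 7.272 = 0.6183 = 61.83%

F_rel = 62%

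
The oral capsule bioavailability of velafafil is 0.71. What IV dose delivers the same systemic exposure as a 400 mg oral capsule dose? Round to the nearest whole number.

Systemic exposure from an extravascular dose = F × D_ev, so the equivalent IV dose is F × D_ev.
D_iv = F × D_ev = 0.71 × 400 = 284 mg

D_iv = 284 mg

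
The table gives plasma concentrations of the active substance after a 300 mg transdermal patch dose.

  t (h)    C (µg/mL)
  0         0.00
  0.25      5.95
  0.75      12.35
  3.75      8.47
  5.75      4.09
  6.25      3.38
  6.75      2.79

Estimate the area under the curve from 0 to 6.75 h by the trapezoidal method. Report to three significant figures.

AUC = 52.5 µg/mL·h

Trapezoidal AUC_0→6.75:
  [0→0.25]: (0.00+5.95)/2 × 0.25 = 0.74375
  [0.25→0.75]: (5.95+12.35)/2 × 0.5 = 4.575
  [0.75→3.75]: (12.35+8.47)/2 × 3 = 31.23
  [3.75→5.75]: (8.47+4.09)/2 × 2 = 12.56
  [5.75→6.25]: (4.09+3.38)/2 × 0.5 = 1.8675
  [6.25→6.75]: (3.38+2.79)/2 × 0.5 = 1.5425
  Sum = 52.51875 µg/mL·h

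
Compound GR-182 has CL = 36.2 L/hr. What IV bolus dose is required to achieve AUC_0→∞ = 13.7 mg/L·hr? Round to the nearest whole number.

Dose_iv = CL × AUC_0→∞
     = 36.2 × 13.7 = 495.94 mg

Dose = 496 mg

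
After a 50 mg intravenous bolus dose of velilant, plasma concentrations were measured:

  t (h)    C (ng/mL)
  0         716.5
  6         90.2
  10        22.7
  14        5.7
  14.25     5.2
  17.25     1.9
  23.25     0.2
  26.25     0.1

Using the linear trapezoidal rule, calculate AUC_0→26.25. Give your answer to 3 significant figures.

AUC = 2720 ng/mL·h

Trapezoidal AUC_0→26.25:
  [0→6]: (716.5+90.2)/2 × 6 = 2420.1
  [6→10]: (90.2+22.7)/2 × 4 = 225.8
  [10→14]: (22.7+5.7)/2 × 4 = 56.8
  [14→14.25]: (5.7+5.2)/2 × 0.25 = 1.3625
  [14.25→17.25]: (5.2+1.9)/2 × 3 = 10.65
  [17.25→23.25]: (1.9+0.2)/2 × 6 = 6.3
  [23.25→26.25]: (0.2+0.1)/2 × 3 = 0.45
  Sum = 2721.4625 ng/mL·h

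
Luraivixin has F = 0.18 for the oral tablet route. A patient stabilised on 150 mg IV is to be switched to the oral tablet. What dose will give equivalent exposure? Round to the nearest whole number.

For equal systemic exposure: F × D_ev = D_iv
D_ev = D_iv / F = 150 / 0.18 = 833.333 mg

D_oral = 833 mg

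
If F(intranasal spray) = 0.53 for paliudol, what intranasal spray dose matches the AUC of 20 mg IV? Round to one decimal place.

For equal systemic exposure: F × D_ev = D_iv
D_ev = D_iv / F = 20 / 0.53 = 37.7358 mg

D_intranasal = 37.7 mg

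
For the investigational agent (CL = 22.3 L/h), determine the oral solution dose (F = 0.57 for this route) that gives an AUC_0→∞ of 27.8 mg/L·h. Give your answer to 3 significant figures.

Dose = 1090 mg

Dose = CL × AUC_0→∞ / F
     = 22.3 × 27.8 / 0.57 = 1087.61 mg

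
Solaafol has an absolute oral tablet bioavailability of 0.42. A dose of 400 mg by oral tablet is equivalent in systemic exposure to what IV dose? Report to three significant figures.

D_iv = 168 mg

Systemic exposure from an extravascular dose = F × D_ev, so the equivalent IV dose is F × D_ev.
D_iv = F × D_ev = 0.42 × 400 = 168 mg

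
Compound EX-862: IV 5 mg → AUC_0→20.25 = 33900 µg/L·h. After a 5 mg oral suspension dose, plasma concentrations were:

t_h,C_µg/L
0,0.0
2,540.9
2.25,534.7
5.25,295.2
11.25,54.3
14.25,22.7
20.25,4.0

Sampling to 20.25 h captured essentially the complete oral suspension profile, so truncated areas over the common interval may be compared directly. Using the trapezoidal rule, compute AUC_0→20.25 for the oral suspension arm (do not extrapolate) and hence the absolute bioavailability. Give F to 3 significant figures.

Trapezoidal AUC_0→20.25 (oral suspension):
  [0→2]: (0.0+540.9)/2 × 2 = 540.9
  [2→2.25]: (540.9+534.7)/2 × 0.25 = 134.45
  [2.25→5.25]: (534.7+295.2)/2 × 3 = 1244.85
  [5.25→11.25]: (295.2+54.3)/2 × 6 = 1048.5
  [11.25→14.25]: (54.3+22.7)/2 × 3 = 115.5
  [14.25→20.25]: (22.7+4.0)/2 × 6 = 80.1
  Sum = 3164.3 µg/L·h
F = (AUC_ev/D_ev)/(AUC_iv/D_iv) = (3164.3/5)/(33900/5) = 632.86/6780 = 0.0933

F = 0.0933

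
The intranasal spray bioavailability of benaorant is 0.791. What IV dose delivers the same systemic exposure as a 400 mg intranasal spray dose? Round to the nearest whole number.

Systemic exposure from an extravascular dose = F × D_ev, so the equivalent IV dose is F × D_ev.
D_iv = F × D_ev = 0.791 × 400 = 316.4 mg

D_iv = 316 mg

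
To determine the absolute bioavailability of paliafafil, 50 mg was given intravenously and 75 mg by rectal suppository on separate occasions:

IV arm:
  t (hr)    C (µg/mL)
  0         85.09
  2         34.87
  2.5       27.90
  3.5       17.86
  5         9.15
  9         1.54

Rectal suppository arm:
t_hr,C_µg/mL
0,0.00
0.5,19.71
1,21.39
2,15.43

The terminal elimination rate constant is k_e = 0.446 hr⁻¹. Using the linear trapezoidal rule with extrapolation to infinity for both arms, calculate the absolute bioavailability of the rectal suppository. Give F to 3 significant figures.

F = 0.223

Trapezoidal AUC_0→9 (IV):
  [0→2]: (85.09+34.87)/2 × 2 = 119.96
  [2→2.5]: (34.87+27.90)/2 × 0.5 = 15.6925
  [2.5→3.5]: (27.90+17.86)/2 × 1 = 22.88
  [3.5→5]: (17.86+9.15)/2 × 1.5 = 20.2575
  [5→9]: (9.15+1.54)/2 × 4 = 21.38
  Sum = 200.17 µg/mL·hr
IV tail: 1.54/0.446 = 3.453; AUC_iv,0→∞ = 200.17 + 3.453 = 203.623 µg/mL·hr
Trapezoidal AUC_0→2 (rectal suppository):
  [0→0.5]: (0.00+19.71)/2 × 0.5 = 4.9275
  [0.5→1]: (19.71+21.39)/2 × 0.5 = 10.275
  [1→2]: (21.39+15.43)/2 × 1 = 18.41
  Sum = 33.6125 µg/mL·hr
rectal suppository tail: 15.43/0.446 = 34.596; AUC_ev,0→∞ = 33.6125 + 34.596 = 68.2085 µg/mL·hr
F = (AUC_ev/D_ev)/(AUC_iv/D_iv) = (68.2085/75)/(203.623/50) = 0.909447/4.07246 = 0.2233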